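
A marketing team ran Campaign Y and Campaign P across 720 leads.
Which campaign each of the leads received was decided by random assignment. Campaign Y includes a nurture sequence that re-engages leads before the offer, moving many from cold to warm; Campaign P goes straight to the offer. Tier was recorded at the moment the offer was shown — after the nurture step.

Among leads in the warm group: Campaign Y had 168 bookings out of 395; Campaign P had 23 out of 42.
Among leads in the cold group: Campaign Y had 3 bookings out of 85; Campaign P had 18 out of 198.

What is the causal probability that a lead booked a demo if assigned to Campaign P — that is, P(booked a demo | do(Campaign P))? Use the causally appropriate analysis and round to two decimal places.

0.17

The engagement tier-specific comparison favours Campaign P throughout, but the pooled figures favour Campaign Y. The question is whether to condition on engagement tier.
Engagement tier here is a post-treatment variable shaped by the campaign; conditioning on it would introduce bias rather than remove it. The overall comparison is the causal one.
So P(outcome | do(Campaign P)) is just the pooled rate for Campaign P: 41/240 = 0.171.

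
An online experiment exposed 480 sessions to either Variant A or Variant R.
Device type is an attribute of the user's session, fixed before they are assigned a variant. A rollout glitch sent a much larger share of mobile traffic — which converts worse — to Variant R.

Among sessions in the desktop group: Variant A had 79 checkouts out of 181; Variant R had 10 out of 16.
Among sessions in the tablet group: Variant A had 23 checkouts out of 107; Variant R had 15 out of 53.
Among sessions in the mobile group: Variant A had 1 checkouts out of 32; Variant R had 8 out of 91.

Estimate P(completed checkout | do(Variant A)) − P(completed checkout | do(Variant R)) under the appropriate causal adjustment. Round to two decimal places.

-0.11

Nothing the variant does changes device type; the imbalance is an allocation artefact. With device type also predicting the outcome, the pooled figure is confounded, and the within-stratum comparison is the causal one.
Adjusting over the population distribution of device type: 0.410·(0.436−0.625) + 0.333·(0.215−0.283) + 0.256·(0.031−0.088) = -0.115.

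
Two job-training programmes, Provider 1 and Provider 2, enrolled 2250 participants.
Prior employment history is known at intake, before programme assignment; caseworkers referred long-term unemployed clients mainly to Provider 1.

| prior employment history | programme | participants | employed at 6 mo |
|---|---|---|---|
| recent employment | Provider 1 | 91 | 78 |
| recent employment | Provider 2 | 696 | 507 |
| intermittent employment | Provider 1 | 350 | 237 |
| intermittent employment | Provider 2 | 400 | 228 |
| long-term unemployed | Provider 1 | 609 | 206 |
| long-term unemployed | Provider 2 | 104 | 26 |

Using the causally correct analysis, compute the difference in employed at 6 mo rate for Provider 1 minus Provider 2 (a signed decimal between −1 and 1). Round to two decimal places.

+0.11

The stratified and pooled comparisons disagree (Provider 1 wins within each prior employment history; Provider 2 wins overall), so the answer turns on the causal role of prior employment history.
The imbalance in prior employment history arose from how participants were allocated, not from anything the programme did; and prior employment history independently affects the outcome. The pooled gap is confounded — condition on prior employment history.
Adjusting over the population distribution of prior employment history: 0.350·(0.857−0.728) + 0.333·(0.677−0.570) + 0.317·(0.338−0.250) = +0.109.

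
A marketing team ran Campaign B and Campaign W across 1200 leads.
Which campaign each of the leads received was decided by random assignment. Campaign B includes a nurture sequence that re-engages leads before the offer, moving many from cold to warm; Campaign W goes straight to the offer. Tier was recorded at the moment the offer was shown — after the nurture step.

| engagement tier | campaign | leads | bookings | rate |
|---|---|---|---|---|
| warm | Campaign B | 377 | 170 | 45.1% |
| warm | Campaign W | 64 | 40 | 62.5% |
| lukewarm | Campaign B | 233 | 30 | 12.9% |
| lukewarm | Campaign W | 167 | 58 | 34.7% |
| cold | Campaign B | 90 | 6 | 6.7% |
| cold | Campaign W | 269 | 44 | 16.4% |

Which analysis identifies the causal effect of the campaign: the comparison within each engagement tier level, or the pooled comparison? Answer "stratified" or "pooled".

Campaign W is higher inside every engagement tier stratum but Campaign B is higher in aggregate. Whether to stratify depends on how engagement tier relates to the campaign.
Because the campaign influences engagement tier, engagement tier is a post-treatment mediator, not a confounder. Stratifying on it would bias the estimate; the causal effect is the crude pooled difference.
Pooled: Campaign B 29.4% vs Campaign W 28.4%; Campaign B is higher overall.

pooled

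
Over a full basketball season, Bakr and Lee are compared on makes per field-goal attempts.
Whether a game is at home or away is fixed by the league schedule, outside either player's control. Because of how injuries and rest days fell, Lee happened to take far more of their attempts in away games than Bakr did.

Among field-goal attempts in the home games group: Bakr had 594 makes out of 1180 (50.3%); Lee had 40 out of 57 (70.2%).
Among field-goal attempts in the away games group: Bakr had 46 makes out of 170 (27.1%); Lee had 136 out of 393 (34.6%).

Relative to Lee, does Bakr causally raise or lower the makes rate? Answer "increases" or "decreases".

Here game venue is a common cause — it drives both which player a case falls under and the outcome. The crude comparison mixes populations; the stratum-specific rates are the causally relevant ones.
Within each level — home games: 50.3% vs 70.2%; away games: 27.1% vs 34.6% — Lee is higher every time.

decreases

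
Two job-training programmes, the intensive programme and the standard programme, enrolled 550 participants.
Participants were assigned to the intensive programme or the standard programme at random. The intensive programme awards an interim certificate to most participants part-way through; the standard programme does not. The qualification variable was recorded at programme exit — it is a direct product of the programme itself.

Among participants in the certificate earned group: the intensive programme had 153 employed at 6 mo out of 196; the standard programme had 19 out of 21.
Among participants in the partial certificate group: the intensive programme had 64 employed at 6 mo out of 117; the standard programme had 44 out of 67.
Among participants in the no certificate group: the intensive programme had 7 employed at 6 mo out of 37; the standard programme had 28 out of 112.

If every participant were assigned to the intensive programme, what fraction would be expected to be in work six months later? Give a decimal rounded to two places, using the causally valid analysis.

Within every qualification attained during the programme level the standard programme has the higher rate, yet pooled the intensive programme does — Simpson's reversal.
Qualification attained during the programme here is a post-treatment variable shaped by the programme; conditioning on it would introduce bias rather than remove it. The overall comparison is the causal one.
So P(outcome | do(the intensive programme)) is just the pooled rate for the intensive programme: 224/350 = 0.640.

0.64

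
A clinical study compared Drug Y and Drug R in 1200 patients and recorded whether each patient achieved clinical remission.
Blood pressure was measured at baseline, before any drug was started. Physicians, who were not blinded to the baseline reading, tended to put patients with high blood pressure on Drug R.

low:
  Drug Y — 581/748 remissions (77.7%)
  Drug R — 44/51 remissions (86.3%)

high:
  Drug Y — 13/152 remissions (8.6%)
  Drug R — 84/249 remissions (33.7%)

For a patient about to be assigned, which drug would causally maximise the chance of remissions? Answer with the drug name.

Drug R

The blood pressure-specific comparison favours Drug R throughout, but the pooled figures favour Drug Y. The question is whether to condition on blood pressure.
Nothing the drug does changes blood pressure; the imbalance is an allocation artefact. With blood pressure also predicting the outcome, the pooled figure is confounded, and the within-stratum comparison is the causal one.
Within each level — low: 77.7% vs 86.3%; high: 8.6% vs 33.7% — Drug R is higher every time.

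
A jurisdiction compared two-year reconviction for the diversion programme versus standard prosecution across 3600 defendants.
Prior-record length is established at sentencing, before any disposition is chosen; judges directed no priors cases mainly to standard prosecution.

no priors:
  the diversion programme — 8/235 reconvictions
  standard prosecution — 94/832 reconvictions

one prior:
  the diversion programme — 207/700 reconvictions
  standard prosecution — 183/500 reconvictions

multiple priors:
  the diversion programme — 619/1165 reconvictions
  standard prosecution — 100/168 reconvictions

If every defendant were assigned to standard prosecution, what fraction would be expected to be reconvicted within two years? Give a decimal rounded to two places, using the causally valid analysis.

The stratified and pooled comparisons disagree (the diversion programme wins within each prior-record length; standard prosecution wins overall), so the answer turns on the causal role of prior-record length.
Prior-record length differs across dispositions for reasons unrelated to any effect of the disposition itself, and it separately predicts the outcome — a classic confounder. We must compare within prior-record length levels.
Standardising standard prosecution to the population prior-record length mix: 0.296·94/832 + 0.333·183/500 + 0.370·100/168 = 0.376.

0.38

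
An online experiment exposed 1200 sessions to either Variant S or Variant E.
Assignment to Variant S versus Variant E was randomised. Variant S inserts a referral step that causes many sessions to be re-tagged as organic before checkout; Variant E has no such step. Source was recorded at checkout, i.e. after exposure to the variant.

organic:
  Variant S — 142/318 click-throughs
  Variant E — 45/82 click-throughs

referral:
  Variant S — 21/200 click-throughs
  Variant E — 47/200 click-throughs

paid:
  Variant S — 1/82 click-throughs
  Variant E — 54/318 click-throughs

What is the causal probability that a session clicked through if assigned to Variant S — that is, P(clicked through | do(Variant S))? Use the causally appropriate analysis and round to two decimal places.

Because the variant influences traffic source, traffic source is a post-treatment mediator, not a confounder. Stratifying on it would bias the estimate; the causal effect is the crude pooled difference.
So P(outcome | do(Variant S)) is just the pooled rate for Variant S: 164/600 = 0.273.

0.27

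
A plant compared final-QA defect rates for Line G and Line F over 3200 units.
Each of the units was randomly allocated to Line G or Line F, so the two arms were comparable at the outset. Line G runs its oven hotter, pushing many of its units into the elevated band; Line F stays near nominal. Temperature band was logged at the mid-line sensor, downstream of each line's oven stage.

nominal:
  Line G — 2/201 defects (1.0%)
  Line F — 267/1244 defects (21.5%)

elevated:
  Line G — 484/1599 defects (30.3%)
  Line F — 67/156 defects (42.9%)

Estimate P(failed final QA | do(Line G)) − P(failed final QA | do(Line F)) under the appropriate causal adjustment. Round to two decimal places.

+0.03

The stratified and pooled comparisons disagree (Line G wins within each in-process temperature band; Line F wins overall), so the answer turns on the causal role of in-process temperature band.
Stratifying would compare lines among units the lines themselves sorted into in-process temperature band groups — a form of selection on an intermediate. The unconditioned pooled rates give the total causal effect.
The causal difference is the pooled difference: 0.270 − 0.239 = +0.031.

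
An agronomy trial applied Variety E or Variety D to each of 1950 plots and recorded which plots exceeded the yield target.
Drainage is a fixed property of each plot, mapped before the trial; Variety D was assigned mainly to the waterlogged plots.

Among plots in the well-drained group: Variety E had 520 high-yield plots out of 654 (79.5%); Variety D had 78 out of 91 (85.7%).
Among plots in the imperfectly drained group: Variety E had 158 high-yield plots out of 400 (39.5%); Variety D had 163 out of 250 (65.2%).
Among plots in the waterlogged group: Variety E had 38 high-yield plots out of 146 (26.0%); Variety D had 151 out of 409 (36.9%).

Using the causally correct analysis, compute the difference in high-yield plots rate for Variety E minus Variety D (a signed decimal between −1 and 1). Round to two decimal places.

-0.14

Field drainage satisfies the back-door criterion: it is not a descendant of the variety, and it blocks the spurious path from variety to outcome. Adjusting for it (i.e., using the within-field drainage rates) gives the causal effect.
Adjusting over the population distribution of field drainage: 0.382·(0.795−0.857) + 0.333·(0.395−0.652) + 0.285·(0.260−0.369) = -0.140.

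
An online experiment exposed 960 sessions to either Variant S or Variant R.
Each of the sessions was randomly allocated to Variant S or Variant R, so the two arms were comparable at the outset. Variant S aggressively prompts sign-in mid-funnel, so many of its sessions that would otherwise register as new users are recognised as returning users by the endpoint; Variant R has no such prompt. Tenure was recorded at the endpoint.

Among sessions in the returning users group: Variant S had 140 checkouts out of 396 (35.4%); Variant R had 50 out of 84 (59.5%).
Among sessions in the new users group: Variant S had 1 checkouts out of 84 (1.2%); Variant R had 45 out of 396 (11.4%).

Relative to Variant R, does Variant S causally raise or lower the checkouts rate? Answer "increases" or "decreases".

increases

The user tenure-specific comparison favours Variant R throughout, but the pooled figures favour Variant S. The question is whether to condition on user tenure.
User tenure is downstream of the variant. One should not condition on a consequence of treatment, so the overall rates are the right comparison.
Pooled: Variant S 29.4% vs Variant R 19.8%; Variant S is higher overall.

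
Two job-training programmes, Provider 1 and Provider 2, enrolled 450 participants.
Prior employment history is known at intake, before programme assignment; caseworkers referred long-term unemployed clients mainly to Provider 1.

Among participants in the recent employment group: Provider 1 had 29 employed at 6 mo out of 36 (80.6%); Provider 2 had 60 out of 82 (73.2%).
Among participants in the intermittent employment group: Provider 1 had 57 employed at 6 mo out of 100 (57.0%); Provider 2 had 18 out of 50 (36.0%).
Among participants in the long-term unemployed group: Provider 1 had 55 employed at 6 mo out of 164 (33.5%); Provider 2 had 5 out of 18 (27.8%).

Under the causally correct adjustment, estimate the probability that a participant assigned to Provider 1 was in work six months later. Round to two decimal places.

Within every prior employment history level Provider 1 has the higher rate, yet pooled Provider 2 does — Simpson's reversal.
Since prior employment history is a pre-existing factor (not a product of the programme) and it affects the outcome on its own, it is a confounder. The stratified rates, not the pooled rate, identify the causal effect.
Standardising Provider 1 to the population prior employment history mix: 0.262·29/36 + 0.333·57/100 + 0.404·55/164 = 0.537.

0.54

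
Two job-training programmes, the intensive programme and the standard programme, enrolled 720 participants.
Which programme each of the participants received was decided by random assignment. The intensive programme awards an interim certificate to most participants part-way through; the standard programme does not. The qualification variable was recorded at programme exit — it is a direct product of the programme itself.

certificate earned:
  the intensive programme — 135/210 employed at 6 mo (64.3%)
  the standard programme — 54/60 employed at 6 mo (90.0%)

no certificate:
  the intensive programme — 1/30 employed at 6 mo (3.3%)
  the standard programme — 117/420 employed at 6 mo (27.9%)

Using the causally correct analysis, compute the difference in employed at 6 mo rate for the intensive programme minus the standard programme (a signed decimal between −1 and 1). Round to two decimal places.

+0.21

the standard programme is higher inside every qualification attained during the programme stratum but the intensive programme is higher in aggregate. Whether to stratify depends on how qualification attained during the programme relates to the programme.
Qualification attained during the programme lies on the pathway programme → qualification attained during the programme → outcome, so adjusting for it blocks the indirect effect. For the total causal effect of programme, use the unadjusted pooled rates.
The causal difference is the pooled difference: 0.567 − 0.356 = +0.210.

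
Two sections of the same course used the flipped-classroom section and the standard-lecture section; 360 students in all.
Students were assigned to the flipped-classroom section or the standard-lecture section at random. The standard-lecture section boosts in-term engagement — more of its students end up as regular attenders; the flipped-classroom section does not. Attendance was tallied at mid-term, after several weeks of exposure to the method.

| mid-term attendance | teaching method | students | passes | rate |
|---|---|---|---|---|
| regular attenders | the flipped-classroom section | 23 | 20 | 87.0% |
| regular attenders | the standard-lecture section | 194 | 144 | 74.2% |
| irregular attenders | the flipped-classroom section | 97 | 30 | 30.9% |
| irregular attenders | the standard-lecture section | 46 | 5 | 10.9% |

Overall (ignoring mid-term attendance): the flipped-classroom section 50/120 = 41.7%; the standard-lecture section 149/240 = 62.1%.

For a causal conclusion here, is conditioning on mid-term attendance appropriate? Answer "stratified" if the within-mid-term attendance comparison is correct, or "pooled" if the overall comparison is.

pooled

Within every mid-term attendance level the flipped-classroom section has the higher rate, yet pooled the standard-lecture section does — Simpson's reversal.
Because the teaching method influences mid-term attendance, mid-term attendance is a post-treatment mediator, not a confounder. Stratifying on it would bias the estimate; the causal effect is the crude pooled difference.
Pooled: the flipped-classroom section 41.7% vs the standard-lecture section 62.1%; the standard-lecture section is higher overall.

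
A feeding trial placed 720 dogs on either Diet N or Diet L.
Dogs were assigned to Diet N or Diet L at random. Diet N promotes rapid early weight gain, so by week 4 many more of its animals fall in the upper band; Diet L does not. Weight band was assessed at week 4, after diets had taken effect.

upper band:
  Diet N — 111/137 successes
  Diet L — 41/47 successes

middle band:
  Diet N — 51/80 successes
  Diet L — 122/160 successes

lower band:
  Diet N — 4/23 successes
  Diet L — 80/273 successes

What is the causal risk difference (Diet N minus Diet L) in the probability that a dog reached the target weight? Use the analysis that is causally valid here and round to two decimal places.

The stratified and pooled comparisons disagree (Diet L wins within each week-4 weight band; Diet N wins overall), so the answer turns on the causal role of week-4 weight band.
Because the diet influences week-4 weight band, week-4 weight band is a post-treatment mediator, not a confounder. Stratifying on it would bias the estimate; the causal effect is the crude pooled difference.
The causal difference is the pooled difference: 0.692 − 0.506 = +0.185.

+0.19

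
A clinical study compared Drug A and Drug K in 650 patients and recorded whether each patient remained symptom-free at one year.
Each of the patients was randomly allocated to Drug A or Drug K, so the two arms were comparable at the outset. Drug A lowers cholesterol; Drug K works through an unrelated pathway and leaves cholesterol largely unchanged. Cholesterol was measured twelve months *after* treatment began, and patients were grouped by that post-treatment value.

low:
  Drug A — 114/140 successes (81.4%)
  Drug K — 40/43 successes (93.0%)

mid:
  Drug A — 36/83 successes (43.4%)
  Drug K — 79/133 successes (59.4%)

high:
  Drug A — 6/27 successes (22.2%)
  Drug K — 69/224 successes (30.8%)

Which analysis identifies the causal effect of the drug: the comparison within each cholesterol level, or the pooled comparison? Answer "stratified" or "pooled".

pooled

The distribution of cholesterol is itself part of what the drug does — it is an intermediate outcome. Holding it fixed would remove that part of the effect; the total effect is the pooled difference.
Pooled: Drug A 62.4% vs Drug K 47.0%; Drug A is higher overall.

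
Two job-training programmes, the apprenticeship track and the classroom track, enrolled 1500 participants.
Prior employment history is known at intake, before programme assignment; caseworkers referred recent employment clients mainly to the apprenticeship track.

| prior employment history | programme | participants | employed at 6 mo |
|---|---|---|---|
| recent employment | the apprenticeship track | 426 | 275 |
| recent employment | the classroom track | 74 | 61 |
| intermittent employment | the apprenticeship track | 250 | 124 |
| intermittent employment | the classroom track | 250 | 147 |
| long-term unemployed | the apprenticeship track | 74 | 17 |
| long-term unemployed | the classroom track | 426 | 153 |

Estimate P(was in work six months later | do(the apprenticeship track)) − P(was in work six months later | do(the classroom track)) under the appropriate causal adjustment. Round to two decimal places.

-0.13

Since prior employment history is a pre-existing factor (not a product of the programme) and it affects the outcome on its own, it is a confounder. The stratified rates, not the pooled rate, identify the causal effect.
Adjusting over the population distribution of prior employment history: 0.333·(0.646−0.824) + 0.333·(0.496−0.588) + 0.333·(0.230−0.359) = -0.133.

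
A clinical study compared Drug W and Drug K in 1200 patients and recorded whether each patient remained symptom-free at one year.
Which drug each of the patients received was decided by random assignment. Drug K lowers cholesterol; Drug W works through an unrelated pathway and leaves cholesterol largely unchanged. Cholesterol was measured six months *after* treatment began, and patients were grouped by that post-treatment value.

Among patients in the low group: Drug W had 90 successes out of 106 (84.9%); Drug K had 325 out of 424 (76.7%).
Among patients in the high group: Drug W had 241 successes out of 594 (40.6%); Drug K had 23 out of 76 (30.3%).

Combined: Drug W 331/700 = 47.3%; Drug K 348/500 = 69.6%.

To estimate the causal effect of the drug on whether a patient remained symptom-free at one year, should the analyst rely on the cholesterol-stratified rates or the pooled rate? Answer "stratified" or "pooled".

Drug W is higher inside every cholesterol stratum but Drug K is higher in aggregate. Whether to stratify depends on how cholesterol relates to the drug.
Cholesterol here is a post-treatment variable shaped by the drug; conditioning on it would introduce bias rather than remove it. The overall comparison is the causal one.
Pooled: Drug W 47.3% vs Drug K 69.6%; Drug K is higher overall.

pooled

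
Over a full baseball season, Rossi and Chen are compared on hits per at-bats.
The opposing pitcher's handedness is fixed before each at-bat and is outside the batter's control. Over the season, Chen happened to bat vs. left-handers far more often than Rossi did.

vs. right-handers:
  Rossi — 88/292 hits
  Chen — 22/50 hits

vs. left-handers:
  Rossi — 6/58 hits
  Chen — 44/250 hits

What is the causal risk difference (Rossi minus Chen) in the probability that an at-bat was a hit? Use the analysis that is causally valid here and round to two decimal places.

-0.11

The pitcher handedness-specific comparison favours Chen throughout, but the pooled figures favour Rossi. The question is whether to condition on pitcher handedness.
The imbalance in pitcher handedness arose from how at-bats were allocated, not from anything the player did; and pitcher handedness independently affects the outcome. The pooled gap is confounded — condition on pitcher handedness.
Adjusting over the population distribution of pitcher handedness: 0.526·(0.301−0.440) + 0.474·(0.103−0.176) = -0.107.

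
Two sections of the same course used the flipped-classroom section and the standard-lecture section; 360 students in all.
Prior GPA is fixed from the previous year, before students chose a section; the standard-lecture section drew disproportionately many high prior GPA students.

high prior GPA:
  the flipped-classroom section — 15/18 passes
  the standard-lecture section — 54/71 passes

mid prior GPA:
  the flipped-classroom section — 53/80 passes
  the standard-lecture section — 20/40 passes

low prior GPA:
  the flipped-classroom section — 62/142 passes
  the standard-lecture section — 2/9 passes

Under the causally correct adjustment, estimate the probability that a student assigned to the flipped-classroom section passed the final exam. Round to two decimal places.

Prior GPA band satisfies the back-door criterion: it is not a descendant of the teaching method, and it blocks the spurious path from teaching method to outcome. Adjusting for it (i.e., using the within-prior GPA band rates) gives the causal effect.
Standardising the flipped-classroom section to the population prior GPA band mix: 0.247·15/18 + 0.333·53/80 + 0.419·62/142 = 0.610.

0.61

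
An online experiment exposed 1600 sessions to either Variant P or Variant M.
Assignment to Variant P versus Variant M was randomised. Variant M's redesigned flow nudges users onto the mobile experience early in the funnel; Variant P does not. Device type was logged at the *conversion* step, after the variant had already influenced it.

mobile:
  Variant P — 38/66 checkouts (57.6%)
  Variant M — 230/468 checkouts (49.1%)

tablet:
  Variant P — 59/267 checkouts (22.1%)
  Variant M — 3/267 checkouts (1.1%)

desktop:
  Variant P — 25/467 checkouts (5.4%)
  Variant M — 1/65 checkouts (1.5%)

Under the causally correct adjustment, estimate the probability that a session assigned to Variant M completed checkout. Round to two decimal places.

Within every device type level Variant P has the higher rate, yet pooled Variant M does — Simpson's reversal.
Device type is downstream of the variant. One should not condition on a consequence of treatment, so the overall rates are the right comparison.
So P(outcome | do(Variant M)) is just the pooled rate for Variant M: 234/800 = 0.292.

0.29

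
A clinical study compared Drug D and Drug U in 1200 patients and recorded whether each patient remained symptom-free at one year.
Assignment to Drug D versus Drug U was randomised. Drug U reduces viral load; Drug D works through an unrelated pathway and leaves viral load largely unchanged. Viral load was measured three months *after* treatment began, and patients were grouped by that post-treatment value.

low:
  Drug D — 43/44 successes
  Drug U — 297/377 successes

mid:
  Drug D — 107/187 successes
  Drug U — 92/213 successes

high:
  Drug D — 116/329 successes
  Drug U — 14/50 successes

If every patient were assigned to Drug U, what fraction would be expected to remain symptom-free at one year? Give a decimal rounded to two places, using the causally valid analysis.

0.63

Viral load is downstream of the drug. One should not condition on a consequence of treatment, so the overall rates are the right comparison.
So P(outcome | do(Drug U)) is just the pooled rate for Drug U: 403/640 = 0.630.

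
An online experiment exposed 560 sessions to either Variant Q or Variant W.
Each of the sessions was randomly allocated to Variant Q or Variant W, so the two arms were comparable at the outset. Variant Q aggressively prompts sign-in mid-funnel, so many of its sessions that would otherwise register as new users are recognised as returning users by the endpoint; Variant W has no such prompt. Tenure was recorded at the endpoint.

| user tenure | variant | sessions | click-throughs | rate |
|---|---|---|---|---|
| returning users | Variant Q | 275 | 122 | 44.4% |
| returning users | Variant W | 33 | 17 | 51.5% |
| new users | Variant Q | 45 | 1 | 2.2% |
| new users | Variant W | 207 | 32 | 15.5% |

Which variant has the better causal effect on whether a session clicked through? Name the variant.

User tenure here is a post-treatment variable shaped by the variant; conditioning on it would introduce bias rather than remove it. The overall comparison is the causal one.
Pooled: Variant Q 38.4% vs Variant W 20.4%; Variant Q is higher overall.

Variant Q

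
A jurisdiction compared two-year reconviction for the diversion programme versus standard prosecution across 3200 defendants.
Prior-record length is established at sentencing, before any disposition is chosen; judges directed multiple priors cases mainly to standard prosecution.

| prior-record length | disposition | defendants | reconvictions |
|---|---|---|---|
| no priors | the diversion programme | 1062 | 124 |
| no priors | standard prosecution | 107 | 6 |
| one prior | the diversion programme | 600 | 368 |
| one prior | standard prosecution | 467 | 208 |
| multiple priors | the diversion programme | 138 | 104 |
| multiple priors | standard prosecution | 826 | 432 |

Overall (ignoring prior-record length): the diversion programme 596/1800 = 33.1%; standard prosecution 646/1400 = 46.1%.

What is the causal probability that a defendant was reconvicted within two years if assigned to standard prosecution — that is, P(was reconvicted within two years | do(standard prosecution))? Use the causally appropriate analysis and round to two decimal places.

0.33

The prior-record length-specific comparison favours standard prosecution throughout, but the pooled figures favour the diversion programme. The question is whether to condition on prior-record length.
Nothing the disposition does changes prior-record length; the imbalance is an allocation artefact. With prior-record length also predicting the outcome, the pooled figure is confounded, and the within-stratum comparison is the causal one.
Standardising standard prosecution to the population prior-record length mix: 0.365·6/107 + 0.333·208/467 + 0.301·432/826 = 0.327.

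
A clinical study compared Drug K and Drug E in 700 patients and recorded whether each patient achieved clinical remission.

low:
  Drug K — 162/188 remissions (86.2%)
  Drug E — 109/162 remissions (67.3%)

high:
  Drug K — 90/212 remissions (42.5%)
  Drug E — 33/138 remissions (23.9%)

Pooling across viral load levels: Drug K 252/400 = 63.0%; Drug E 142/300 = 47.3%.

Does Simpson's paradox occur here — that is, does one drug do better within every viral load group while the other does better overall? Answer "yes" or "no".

Within each viral load level (low 86.2% vs 67.3%; high 42.5% vs 23.9%), Drug K has the higher rate every time. Pooled: 63.0% vs 47.3% — Drug K has the higher rate overall. They agree.

no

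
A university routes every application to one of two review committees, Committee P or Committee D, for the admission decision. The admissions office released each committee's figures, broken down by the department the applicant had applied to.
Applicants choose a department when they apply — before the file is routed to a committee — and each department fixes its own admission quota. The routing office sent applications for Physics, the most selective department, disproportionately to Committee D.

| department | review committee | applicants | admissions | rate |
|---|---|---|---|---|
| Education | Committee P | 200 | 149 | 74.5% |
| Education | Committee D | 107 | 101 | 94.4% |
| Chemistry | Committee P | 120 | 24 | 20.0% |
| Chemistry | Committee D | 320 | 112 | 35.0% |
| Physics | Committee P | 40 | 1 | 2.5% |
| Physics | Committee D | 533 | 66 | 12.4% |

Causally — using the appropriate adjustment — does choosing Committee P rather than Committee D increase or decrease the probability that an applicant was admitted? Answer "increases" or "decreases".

Department satisfies the back-door criterion: it is not a descendant of the review committee, and it blocks the spurious path from review committee to outcome. Adjusting for it (i.e., using the within-department rates) gives the causal effect.
Within each level — Education: 74.5% vs 94.4%; Chemistry: 20.0% vs 35.0%; Physics: 2.5% vs 12.4% — Committee D is higher every time.

decreases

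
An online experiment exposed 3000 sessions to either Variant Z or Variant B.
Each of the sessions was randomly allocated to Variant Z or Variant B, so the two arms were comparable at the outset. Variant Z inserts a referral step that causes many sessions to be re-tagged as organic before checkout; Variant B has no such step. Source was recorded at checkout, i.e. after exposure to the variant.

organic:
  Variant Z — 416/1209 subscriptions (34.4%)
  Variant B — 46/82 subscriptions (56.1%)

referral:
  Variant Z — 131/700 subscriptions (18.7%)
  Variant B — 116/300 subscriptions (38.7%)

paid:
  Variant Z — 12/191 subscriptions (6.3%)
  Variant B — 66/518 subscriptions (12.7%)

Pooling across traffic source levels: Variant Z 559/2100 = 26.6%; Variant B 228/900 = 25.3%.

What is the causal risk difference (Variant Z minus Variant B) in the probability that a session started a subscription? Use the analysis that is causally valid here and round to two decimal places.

Variant B is higher inside every traffic source stratum but Variant Z is higher in aggregate. Whether to stratify depends on how traffic source relates to the variant.
Because the variant influences traffic source, traffic source is a post-treatment mediator, not a confounder. Stratifying on it would bias the estimate; the causal effect is the crude pooled difference.
The causal difference is the pooled difference: 0.266 − 0.253 = +0.013.

+0.01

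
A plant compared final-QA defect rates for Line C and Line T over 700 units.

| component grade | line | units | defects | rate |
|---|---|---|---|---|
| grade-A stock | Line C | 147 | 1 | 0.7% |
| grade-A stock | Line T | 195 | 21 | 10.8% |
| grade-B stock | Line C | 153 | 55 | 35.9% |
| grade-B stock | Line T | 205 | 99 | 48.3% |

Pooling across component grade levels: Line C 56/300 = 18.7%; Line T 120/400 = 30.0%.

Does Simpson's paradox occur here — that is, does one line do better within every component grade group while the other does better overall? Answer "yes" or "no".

Within each component grade level (grade-A stock 0.7% vs 10.8%; grade-B stock 35.9% vs 48.3%), Line C has the lower rate every time. Pooled: 18.7% vs 30.0% — Line C has the lower rate overall. They agree.

no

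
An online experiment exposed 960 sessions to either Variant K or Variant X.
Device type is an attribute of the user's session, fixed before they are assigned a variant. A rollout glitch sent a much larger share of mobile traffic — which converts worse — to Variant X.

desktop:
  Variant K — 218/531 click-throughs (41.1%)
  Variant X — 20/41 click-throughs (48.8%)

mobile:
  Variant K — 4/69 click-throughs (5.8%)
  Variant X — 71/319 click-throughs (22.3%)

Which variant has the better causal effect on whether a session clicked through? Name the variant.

Variant X

Since device type is a pre-existing factor (not a product of the variant) and it affects the outcome on its own, it is a confounder. The stratified rates, not the pooled rate, identify the causal effect.
Within each level — desktop: 41.1% vs 48.8%; mobile: 5.8% vs 22.3% — Variant X is higher every time.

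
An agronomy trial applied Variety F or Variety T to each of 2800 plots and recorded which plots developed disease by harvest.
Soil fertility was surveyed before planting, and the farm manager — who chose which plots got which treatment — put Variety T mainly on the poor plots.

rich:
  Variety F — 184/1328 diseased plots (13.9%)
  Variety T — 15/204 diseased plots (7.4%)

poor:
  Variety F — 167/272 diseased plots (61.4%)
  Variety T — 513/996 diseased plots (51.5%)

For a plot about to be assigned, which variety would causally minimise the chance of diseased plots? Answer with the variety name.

The imbalance in soil fertility arose from how plots were allocated, not from anything the variety did; and soil fertility independently affects the outcome. The pooled gap is confounded — condition on soil fertility.
Within each level — rich: 13.9% vs 7.4%; poor: 61.4% vs 51.5% — Variety T is lower every time.

Variety T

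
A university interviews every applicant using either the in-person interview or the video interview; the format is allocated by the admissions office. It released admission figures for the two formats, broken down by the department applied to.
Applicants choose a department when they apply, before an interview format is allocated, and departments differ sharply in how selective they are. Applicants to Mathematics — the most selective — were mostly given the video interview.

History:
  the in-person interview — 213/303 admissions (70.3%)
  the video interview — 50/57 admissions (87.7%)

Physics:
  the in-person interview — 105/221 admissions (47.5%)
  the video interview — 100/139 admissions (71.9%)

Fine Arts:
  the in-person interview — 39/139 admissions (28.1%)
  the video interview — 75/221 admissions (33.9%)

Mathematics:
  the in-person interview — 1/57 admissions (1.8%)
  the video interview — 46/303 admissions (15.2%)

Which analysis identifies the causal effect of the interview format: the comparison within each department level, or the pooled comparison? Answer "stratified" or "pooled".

the video interview is higher inside every department stratum but the in-person interview is higher in aggregate. Whether to stratify depends on how department relates to the interview format.
Since department is a pre-existing factor (not a product of the interview format) and it affects the outcome on its own, it is a confounder. The stratified rates, not the pooled rate, identify the causal effect.
Within each level — History: 70.3% vs 87.7%; Physics: 47.5% vs 71.9%; Fine Arts: 28.1% vs 33.9%; Mathematics: 1.8% vs 15.2% — the video interview is higher every time.

stratified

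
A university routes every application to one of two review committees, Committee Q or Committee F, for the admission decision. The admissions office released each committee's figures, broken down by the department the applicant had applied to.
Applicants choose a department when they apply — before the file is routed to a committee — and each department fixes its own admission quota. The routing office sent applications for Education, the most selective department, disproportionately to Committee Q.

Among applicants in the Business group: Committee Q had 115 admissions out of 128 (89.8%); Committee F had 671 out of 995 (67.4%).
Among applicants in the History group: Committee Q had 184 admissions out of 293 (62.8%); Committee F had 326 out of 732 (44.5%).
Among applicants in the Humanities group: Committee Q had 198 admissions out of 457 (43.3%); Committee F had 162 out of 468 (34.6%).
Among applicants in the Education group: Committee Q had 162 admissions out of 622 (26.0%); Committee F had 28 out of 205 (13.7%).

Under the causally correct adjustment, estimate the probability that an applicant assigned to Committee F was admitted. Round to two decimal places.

0.42

Nothing the review committee does changes department; the imbalance is an allocation artefact. With department also predicting the outcome, the pooled figure is confounded, and the within-stratum comparison is the causal one.
Standardising Committee F to the population department mix: 0.288·671/995 + 0.263·326/732 + 0.237·162/468 + 0.212·28/205 = 0.422.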